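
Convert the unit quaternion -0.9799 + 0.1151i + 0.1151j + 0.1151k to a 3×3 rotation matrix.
[[0.947, 0.2521, -0.1991], [-0.1991, 0.947, 0.2521], [0.2521, -0.1991, 0.947]]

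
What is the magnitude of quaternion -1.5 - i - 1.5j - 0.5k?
2.398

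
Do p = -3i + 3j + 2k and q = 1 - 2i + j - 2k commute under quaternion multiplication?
No: pq = -5 - 11i - 7j + 5k ≠ -5 + 5i + 13j - k = qp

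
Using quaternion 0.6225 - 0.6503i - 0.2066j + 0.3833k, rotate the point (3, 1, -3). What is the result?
(3.921, 0.144, -1.898)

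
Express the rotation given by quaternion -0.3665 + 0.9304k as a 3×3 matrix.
[[-0.7313, 0.682, 0], [-0.682, -0.7313, 0], [0, 0, 1]]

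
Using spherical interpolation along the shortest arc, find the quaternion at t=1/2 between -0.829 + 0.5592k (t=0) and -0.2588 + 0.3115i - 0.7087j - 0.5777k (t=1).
-0.383 - 0.2092i + 0.476j + 0.7636k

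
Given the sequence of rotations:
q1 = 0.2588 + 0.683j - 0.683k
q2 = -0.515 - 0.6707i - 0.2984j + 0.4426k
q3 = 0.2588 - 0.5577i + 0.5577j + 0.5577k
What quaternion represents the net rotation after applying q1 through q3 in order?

q2 · q1 = 0.3728 - 0.2721i - 0.8871j + 0.0082k
q3 · q2 · q1 = 0.4349 + 0.221i - 0.1688j + 0.8565k
0.4349 + 0.221i - 0.1688j + 0.8565k


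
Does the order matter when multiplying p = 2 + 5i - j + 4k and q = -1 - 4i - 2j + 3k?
Yes: pq = 4 - 8i - 34j - 12k ≠ 4 - 18i + 28j + 16k = qp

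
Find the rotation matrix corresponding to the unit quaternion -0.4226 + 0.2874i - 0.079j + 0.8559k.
[[-0.4776, 0.678, 0.5587], [-0.7688, -0.6303, 0.1077], [0.4252, -0.3781, 0.8223]]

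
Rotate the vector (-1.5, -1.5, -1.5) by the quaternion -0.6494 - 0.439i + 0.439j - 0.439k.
(1.367, 0.813, -2.054)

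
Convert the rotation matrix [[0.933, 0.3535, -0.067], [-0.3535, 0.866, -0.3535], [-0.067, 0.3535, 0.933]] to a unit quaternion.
0.9659 + 0.183i - 0.183k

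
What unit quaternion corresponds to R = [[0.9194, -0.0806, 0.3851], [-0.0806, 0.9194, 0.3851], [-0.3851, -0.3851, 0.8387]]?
0.9588 - 0.2008i + 0.2008j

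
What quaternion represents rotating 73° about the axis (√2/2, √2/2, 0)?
0.8039 + 0.4206i + 0.4206j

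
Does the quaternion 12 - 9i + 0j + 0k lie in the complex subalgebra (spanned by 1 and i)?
Yes. The quaternion 12 - 9i has j- and k-coefficients y = z = 0, so it lies in the complex subalgebra spanned by 1 and i.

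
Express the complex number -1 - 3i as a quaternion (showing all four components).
-1 - 3i + 0j + 0k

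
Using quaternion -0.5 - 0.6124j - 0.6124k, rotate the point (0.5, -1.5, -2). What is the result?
(-0.556, -1.569, -1.931)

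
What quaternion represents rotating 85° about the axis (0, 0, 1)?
0.7373 + 0.6756k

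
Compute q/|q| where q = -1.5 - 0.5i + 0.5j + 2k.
-0.5774 - 0.1925i + 0.1925j + 0.7698k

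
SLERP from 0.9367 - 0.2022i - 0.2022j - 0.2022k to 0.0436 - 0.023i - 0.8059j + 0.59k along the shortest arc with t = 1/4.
0.8587 - 0.1903i - 0.4748j + 0.0325k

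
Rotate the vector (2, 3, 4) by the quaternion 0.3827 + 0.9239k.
(-3.536, -0.707, 4)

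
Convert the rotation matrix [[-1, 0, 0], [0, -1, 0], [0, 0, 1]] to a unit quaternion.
k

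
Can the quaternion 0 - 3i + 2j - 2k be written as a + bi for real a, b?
No. The quaternion -3i + 2j - 2k has j-coefficient y = 2 and k-coefficient z = -2, not both zero, so it does not lie in the complex subalgebra spanned by 1 and i.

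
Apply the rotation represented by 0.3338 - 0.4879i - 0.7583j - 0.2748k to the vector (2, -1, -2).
(-1.049, -0.745, 2.71)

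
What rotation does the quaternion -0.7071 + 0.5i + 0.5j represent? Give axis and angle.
axis = (√2/2, √2/2, 0), θ = 3π/2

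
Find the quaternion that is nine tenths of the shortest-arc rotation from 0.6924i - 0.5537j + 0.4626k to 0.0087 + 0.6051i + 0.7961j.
-0.0086 - 0.489i - 0.8693j + 0.0714k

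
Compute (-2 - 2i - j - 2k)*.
-2 + 2i + j + 2k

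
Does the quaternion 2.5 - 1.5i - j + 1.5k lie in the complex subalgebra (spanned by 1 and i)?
No. The quaternion 2.5 - 1.5i - j + 1.5k has j-coefficient y = -1 and k-coefficient z = 1.5, not both zero, so it does not lie in the complex subalgebra spanned by 1 and i.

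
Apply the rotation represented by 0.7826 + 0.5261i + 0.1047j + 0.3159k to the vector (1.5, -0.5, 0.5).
(1.608, 0.405, 0.02)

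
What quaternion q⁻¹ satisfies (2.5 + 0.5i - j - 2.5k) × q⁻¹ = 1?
0.1818 - 0.0364i + 0.0727j + 0.1818k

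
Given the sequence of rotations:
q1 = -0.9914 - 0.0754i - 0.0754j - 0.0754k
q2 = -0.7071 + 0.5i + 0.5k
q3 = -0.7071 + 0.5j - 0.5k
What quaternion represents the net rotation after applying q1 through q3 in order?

q2 · q1 = 0.7764 - 0.4047i + 0.0533j - 0.4801k
q3 · q2 · q1 = -0.8157 + 0.0728i + 0.5529j + 0.1536k
-0.8157 + 0.0728i + 0.5529j + 0.1536k


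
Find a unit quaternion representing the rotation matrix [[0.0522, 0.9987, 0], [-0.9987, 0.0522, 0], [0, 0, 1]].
0.7253 - 0.6884k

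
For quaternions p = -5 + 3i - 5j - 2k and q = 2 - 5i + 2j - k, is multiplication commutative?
No: pq = 13 + 40i - 7j - 18k ≠ 13 + 22i - 33j + 20k = qp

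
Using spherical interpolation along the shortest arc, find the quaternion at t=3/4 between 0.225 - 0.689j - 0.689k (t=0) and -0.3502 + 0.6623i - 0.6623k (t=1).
-0.2225 + 0.5548i - 0.217j - 0.7718k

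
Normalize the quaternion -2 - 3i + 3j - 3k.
-0.3592 - 0.5388i + 0.5388j - 0.5388k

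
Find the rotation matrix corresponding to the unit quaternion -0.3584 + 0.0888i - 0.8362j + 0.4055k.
[[-0.7273, 0.1422, 0.6714], [-0.4392, 0.6554, -0.6145], [-0.5274, -0.7418, -0.4142]]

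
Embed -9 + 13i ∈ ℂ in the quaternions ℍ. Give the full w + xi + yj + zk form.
-9 + 13i + 0j + 0k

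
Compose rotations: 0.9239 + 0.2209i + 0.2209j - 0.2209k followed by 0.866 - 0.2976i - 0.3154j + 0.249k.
0.9905 - 0.069i - 0.1108j + 0.0427k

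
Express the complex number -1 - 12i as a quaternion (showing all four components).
-1 - 12i + 0j + 0k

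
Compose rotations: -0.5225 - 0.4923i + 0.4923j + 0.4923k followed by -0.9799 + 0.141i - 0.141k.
0.6508 + 0.4781i - 0.4824j - 0.3393k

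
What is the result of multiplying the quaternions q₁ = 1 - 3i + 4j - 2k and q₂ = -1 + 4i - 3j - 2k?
19 - 7i - 21j - 7k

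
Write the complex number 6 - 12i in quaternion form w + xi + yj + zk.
6 - 12i + 0j + 0k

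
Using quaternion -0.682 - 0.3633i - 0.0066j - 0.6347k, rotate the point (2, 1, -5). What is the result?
(-2.823, 4.107, -2.271)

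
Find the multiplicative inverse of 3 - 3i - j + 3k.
0.1071 + 0.1071i + 0.0357j - 0.1071k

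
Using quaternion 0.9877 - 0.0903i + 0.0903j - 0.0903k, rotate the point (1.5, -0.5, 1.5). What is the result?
(1.662, -0.533, 1.305)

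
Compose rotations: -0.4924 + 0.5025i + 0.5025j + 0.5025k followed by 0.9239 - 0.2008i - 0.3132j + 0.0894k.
-0.2416 + 0.3608i + 0.7643j + 0.4767k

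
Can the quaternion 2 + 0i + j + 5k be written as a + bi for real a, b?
No. The quaternion 2 + j + 5k has j-coefficient y = 1 and k-coefficient z = 5, not both zero, so it does not lie in the complex subalgebra spanned by 1 and i.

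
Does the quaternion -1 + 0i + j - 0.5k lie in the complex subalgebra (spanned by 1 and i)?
No. The quaternion -1 + j - 0.5k has j-coefficient y = 1 and k-coefficient z = -0.5, not both zero, so it does not lie in the complex subalgebra spanned by 1 and i.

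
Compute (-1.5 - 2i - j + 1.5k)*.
-1.5 + 2i + j - 1.5k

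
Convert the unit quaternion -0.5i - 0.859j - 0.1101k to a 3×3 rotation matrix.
[[-0.5, 0.859, 0.1101], [0.859, 0.4758, 0.1892], [0.1101, 0.1892, -0.9758]]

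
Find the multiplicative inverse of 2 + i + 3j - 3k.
0.087 - 0.0435i - 0.1304j + 0.1304k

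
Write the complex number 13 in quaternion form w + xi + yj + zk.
13 + 0i + 0j + 0k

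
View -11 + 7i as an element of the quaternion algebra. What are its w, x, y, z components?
-11 + 7i + 0j + 0k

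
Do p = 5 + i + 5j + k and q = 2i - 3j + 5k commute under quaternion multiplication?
No: pq = 8 + 38i - 18j + 12k ≠ 8 - 18i - 12j + 38k = qp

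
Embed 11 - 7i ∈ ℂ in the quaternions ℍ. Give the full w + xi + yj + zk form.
11 - 7i + 0j + 0k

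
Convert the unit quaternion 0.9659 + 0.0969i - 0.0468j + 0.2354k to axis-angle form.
axis = (0.3744, -0.1808, 0.9095), θ = π/6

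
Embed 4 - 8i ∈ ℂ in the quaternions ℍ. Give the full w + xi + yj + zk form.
4 - 8i + 0j + 0k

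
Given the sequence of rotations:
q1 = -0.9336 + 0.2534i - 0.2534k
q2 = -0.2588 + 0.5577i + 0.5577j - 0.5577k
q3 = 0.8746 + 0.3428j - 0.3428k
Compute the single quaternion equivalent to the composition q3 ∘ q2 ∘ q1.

q2 · q1 = -0.041 - 0.7276i - 0.5207j + 0.4449k
q3 · q2 · q1 = 0.2951 - 0.6623i - 0.22j + 0.6526k
0.2951 - 0.6623i - 0.22j + 0.6526k


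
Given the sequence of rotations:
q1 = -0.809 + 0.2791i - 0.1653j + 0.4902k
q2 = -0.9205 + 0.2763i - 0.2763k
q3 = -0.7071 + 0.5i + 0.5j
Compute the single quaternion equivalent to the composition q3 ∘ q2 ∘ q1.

q2 · q1 = 0.803 - 0.5261i - 0.0604j - 0.2734k
q3 · q2 · q1 = -0.2746 + 0.6368i + 0.5809j + 0.4262k
-0.2746 + 0.6368i + 0.5809j + 0.4262k


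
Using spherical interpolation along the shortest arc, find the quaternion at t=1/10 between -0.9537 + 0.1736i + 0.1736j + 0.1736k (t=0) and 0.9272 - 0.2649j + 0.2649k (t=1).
-0.9613 + 0.1574i + 0.185j + 0.1299k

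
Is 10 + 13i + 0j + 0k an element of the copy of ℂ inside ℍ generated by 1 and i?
Yes. The quaternion 10 + 13i has j- and k-coefficients y = z = 0, so it lies in the complex subalgebra spanned by 1 and i.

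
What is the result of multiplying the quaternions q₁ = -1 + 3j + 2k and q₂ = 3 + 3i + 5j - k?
-16 - 16i + 10j - 2k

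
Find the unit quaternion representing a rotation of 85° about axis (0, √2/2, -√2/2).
0.7373 + 0.4777j - 0.4777k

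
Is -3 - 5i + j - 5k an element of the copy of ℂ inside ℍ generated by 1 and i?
No. The quaternion -3 - 5i + j - 5k has j-coefficient y = 1 and k-coefficient z = -5, not both zero, so it does not lie in the complex subalgebra spanned by 1 and i.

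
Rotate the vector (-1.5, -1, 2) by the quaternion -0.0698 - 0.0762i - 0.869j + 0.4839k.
(1.363, -2.321, 0.079)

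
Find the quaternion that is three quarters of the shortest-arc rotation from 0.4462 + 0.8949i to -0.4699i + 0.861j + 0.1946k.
0.1379 + 0.6665i - 0.7146j - 0.1615k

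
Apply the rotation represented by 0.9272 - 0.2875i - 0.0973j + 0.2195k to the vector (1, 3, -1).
(0.138, 2.188, -2.489)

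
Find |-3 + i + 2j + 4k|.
√30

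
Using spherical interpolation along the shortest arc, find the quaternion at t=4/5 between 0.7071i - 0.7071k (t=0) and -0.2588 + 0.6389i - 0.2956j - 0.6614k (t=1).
-0.2091 + 0.6614i - 0.2388j - 0.6796k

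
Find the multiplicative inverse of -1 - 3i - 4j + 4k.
-0.0238 + 0.0714i + 0.0952j - 0.0952k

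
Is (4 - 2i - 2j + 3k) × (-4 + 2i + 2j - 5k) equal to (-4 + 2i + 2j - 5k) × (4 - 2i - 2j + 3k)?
No: pq = 7 + 20i + 12j - 32k ≠ 7 + 12i + 20j - 32k = qp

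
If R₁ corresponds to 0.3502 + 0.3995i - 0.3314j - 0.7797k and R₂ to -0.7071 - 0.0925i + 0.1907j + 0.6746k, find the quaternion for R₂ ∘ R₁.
0.3785 - 0.24i + 0.4985j + 0.742k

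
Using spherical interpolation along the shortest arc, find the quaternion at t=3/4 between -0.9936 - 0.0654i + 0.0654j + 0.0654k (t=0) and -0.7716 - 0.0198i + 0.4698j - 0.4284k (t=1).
-0.8677 - 0.033i + 0.3828j - 0.3153k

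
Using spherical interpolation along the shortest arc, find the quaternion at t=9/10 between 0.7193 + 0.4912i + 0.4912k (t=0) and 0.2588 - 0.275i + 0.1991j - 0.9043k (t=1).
-0.1531 + 0.3216i - 0.1878j + 0.9153k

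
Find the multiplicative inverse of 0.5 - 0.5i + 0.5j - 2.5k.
0.0714 + 0.0714i - 0.0714j + 0.3571k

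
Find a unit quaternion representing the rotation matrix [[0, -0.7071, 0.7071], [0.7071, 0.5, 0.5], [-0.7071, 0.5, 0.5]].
0.7071 + 0.5j + 0.5k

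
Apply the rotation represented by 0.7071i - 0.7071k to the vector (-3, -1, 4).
(-4, 1, 3)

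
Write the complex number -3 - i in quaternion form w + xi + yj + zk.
-3 - i + 0j + 0k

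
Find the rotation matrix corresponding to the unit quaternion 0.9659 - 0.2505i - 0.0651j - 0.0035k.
[[0.9915, 0.0394, -0.124], [0.0259, 0.8745, 0.4844], [0.1275, -0.4835, 0.866]]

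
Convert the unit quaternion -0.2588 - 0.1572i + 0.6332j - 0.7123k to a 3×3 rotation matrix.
[[-0.8166, -0.5678, -0.1038], [0.1696, -0.0642, -0.9834], [0.5517, -0.8207, 0.1487]]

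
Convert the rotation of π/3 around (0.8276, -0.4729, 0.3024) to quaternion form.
0.866 + 0.4138i - 0.2364j + 0.1512k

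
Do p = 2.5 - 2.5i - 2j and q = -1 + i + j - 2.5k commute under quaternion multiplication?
No: pq = 2 + 10i - 1.75j - 6.75k ≠ 2 + 10.75j - 5.75k = qp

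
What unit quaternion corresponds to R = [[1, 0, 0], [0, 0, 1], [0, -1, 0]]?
0.7071 - 0.7071i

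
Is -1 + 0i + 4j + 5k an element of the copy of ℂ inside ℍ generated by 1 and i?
No. The quaternion -1 + 4j + 5k has j-coefficient y = 4 and k-coefficient z = 5, not both zero, so it does not lie in the complex subalgebra spanned by 1 and i.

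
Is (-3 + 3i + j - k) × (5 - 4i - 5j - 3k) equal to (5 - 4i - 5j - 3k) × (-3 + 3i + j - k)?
No: pq = -1 + 19i + 33j - 7k ≠ -1 + 35i + 7j + 15k = qp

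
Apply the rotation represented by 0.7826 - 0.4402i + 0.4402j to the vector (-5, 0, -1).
(-3.751, 1.249, 3.22)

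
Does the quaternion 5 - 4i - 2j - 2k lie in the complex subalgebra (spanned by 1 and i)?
No. The quaternion 5 - 4i - 2j - 2k has j-coefficient y = -2 and k-coefficient z = -2, not both zero, so it does not lie in the complex subalgebra spanned by 1 and i.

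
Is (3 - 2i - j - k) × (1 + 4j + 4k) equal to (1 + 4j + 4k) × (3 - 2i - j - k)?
No: pq = 11 - 2i + 19j + 3k ≠ 11 - 2i + 3j + 19k = qp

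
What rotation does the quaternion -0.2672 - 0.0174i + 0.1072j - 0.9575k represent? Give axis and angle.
axis = (-0.0181, 0.1112, -0.9936), θ = 211°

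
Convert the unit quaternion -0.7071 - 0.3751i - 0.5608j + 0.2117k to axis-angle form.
axis = (-0.5305, -0.7931, 0.2994), θ = 3π/2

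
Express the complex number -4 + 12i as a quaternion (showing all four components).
-4 + 12i + 0j + 0k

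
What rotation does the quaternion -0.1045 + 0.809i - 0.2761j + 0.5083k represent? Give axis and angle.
axis = (0.8135, -0.2776, 0.5111), θ = 192°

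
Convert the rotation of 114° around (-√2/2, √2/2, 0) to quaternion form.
0.5446 - 0.593i + 0.593j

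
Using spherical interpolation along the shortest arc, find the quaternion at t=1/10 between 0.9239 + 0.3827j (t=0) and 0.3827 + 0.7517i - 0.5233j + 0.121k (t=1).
0.9491 + 0.1074i + 0.2957j + 0.0173k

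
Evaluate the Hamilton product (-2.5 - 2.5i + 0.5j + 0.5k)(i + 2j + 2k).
0.5 - 2.5i + 0.5j - 10.5k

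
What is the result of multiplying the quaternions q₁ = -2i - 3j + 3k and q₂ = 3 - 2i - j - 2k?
-1 + 3i - 19j + 5k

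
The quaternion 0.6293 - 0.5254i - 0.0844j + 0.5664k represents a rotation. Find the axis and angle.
axis = (-0.6761, -0.1086, 0.7288), θ = 102°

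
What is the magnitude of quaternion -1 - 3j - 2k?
√14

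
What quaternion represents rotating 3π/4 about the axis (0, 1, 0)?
0.3827 + 0.9239j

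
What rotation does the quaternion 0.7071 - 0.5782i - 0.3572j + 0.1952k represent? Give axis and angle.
axis = (-0.8177, -0.5052, 0.2761), θ = π/2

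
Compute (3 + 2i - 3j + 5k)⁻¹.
0.0638 - 0.0426i + 0.0638j - 0.1064k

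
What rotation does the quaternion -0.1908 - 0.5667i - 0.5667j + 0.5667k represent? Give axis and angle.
axis = (-√3/3, -√3/3, √3/3), θ = 202°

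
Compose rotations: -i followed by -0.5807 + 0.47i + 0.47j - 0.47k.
0.47 + 0.5807i + 0.47j + 0.47k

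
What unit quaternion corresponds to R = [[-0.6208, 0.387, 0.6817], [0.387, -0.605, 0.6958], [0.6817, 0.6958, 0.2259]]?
0.4354i + 0.4444j + 0.7829k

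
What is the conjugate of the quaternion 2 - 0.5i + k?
2 + 0.5i - k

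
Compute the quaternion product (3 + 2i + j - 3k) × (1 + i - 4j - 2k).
-1 - 9i - 10j - 18k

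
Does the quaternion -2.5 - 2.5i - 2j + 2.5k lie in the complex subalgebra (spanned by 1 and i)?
No. The quaternion -2.5 - 2.5i - 2j + 2.5k has j-coefficient y = -2 and k-coefficient z = 2.5, not both zero, so it does not lie in the complex subalgebra spanned by 1 and i.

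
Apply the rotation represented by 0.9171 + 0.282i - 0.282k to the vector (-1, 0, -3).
(-0.364, 2.069, -2.364)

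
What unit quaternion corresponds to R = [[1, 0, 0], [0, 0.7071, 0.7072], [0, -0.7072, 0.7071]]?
0.9239 - 0.3827i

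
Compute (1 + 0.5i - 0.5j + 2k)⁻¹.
0.1818 - 0.0909i + 0.0909j - 0.3636k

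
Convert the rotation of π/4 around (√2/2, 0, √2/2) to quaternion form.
0.9239 + 0.2706i + 0.2706k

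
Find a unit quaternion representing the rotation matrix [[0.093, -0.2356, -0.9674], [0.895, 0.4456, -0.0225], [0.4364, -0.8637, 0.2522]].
0.6691 - 0.3143i - 0.5245j + 0.4224k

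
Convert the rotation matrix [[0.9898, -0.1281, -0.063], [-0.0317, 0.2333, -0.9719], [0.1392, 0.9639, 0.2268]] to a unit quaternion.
0.7826 + 0.6184i - 0.0646j + 0.0308k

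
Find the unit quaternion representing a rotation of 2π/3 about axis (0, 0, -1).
0.5 - 0.866k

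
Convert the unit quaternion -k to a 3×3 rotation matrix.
[[-1, 0, 0], [0, -1, 0], [0, 0, 1]]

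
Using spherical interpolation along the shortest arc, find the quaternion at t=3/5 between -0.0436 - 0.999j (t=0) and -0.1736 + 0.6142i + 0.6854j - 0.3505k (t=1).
0.0931 - 0.3973i - 0.8843j + 0.2267k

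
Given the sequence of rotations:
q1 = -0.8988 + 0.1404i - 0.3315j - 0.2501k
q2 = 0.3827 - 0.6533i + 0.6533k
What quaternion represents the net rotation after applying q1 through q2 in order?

q2 · q1 = -0.0889 + 0.8575i - 0.1985j - 0.4663k
-0.0889 + 0.8575i - 0.1985j - 0.4663k


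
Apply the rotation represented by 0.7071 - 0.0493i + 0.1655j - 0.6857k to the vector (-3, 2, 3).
(2.797, 2.596, 2.727)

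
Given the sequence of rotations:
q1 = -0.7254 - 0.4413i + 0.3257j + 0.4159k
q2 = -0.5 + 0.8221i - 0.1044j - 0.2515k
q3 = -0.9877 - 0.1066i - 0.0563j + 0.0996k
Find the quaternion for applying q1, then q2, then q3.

q2 · q1 = 0.8641 - 0.3372i - 0.318j + 0.1962k
q3 · q2 · q1 = -0.9269 + 0.2616i + 0.2528j - 0.0928k
-0.9269 + 0.2616i + 0.2528j - 0.0928k


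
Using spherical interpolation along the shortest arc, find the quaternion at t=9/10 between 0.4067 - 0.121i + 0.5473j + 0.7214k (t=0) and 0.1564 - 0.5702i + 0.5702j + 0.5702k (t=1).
0.1848 - 0.5308i + 0.5756j + 0.5939k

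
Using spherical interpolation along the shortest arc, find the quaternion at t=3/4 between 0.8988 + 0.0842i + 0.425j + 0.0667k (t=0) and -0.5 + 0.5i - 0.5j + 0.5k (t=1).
0.661 - 0.3772i + 0.5242j - 0.3822k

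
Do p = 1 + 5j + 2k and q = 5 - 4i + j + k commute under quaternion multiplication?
No: pq = -2 - i + 18j + 31k ≠ -2 - 7i + 34j - 9k = qp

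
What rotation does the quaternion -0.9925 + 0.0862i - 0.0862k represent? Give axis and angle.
axis = (√2/2, 0, -√2/2), θ = 346°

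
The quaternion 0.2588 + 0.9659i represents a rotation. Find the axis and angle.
axis = (1, 0, 0), θ = 5π/6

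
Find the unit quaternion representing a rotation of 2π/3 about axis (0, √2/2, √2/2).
0.5 + 0.6124j + 0.6124k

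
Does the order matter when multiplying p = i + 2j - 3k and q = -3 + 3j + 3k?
Yes: pq = 3 + 12i - 9j + 12k ≠ 3 - 18i - 3j + 6k = qp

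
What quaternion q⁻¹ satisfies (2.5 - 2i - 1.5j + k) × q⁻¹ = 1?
0.1852 + 0.1481i + 0.1111j - 0.0741k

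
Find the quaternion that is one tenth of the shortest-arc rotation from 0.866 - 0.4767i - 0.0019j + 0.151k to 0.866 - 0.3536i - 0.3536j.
0.8725 - 0.4676i - 0.0381j + 0.1366k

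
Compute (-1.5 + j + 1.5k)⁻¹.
-0.2727 - 0.1818j - 0.2727k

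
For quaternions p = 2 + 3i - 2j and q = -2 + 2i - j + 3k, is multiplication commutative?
No: pq = -12 - 8i - 7j + 7k ≠ -12 + 4i + 11j + 5k = qp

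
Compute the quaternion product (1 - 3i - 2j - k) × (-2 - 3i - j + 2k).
-11 - 2i + 12j + k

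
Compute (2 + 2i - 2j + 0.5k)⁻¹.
0.1633 - 0.1633i + 0.1633j - 0.0408k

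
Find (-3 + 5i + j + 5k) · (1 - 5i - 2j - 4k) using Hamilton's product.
44 + 26i + 2j + 12k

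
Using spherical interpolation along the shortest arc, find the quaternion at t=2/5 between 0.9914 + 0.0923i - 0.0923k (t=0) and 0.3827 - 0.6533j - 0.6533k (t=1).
0.8688 + 0.0638i - 0.3139j - 0.3777k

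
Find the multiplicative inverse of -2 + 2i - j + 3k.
-0.1111 - 0.1111i + 0.0556j - 0.1667k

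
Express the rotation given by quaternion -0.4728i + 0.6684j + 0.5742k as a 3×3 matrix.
[[-0.5529, -0.632, -0.543], [-0.632, -0.1065, 0.7676], [-0.543, 0.7676, -0.3406]]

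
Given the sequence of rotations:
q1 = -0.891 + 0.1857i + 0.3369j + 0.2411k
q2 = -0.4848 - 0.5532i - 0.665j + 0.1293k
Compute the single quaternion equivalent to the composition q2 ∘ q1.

q2 · q1 = 0.7276 + 0.199i + 0.5866j - 0.295k
0.7276 + 0.199i + 0.5866j - 0.295k


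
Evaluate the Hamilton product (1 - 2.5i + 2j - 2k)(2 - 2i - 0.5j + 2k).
2 - 4i + 12.5j + 3.25k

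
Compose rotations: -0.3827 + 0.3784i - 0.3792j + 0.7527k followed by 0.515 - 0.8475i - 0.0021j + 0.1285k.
0.0261 + 0.5664i + 0.4921j + 0.6606k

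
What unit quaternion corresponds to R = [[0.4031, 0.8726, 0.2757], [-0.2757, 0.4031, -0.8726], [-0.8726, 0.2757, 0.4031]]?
0.7432 + 0.3863i + 0.3863j - 0.3863k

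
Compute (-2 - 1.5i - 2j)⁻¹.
-0.1951 + 0.1463i + 0.1951j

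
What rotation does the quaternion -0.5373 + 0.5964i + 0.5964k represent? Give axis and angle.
axis = (√2/2, 0, √2/2), θ = 245°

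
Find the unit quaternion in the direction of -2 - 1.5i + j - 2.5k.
-0.5443 - 0.4082i + 0.2722j - 0.6804k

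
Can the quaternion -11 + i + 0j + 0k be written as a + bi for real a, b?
Yes. The quaternion -11 + i has j- and k-coefficients y = z = 0, so it lies in the complex subalgebra spanned by 1 and i.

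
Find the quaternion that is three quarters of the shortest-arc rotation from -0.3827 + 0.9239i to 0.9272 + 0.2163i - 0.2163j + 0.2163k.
-0.9536 + 0.1329i + 0.1911j - 0.1911k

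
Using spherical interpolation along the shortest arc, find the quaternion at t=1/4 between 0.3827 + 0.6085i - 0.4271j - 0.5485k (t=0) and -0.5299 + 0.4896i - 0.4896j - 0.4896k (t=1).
0.1543 + 0.632i - 0.4859j - 0.5837k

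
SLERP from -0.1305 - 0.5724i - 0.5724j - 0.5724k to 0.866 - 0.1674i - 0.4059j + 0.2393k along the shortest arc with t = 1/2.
0.5009 - 0.5038i - 0.6662j - 0.2268k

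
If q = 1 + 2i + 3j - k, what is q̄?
1 - 2i - 3j + k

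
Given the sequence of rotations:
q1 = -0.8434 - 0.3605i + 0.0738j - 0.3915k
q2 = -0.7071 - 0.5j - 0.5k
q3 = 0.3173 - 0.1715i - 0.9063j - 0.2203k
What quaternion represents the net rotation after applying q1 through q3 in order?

q2 · q1 = 0.4375 + 0.4876i + 0.5498j + 0.5183k
q3 · q2 · q1 = 0.8349 - 0.2689i - 0.2406j + 0.4157k
0.8349 - 0.2689i - 0.2406j + 0.4157k


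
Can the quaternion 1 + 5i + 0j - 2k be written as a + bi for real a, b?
No. The quaternion 1 + 5i - 2k has j-coefficient y = 0 and k-coefficient z = -2, not both zero, so it does not lie in the complex subalgebra spanned by 1 and i.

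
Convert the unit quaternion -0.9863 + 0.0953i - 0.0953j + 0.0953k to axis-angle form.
axis = (√3/3, -√3/3, √3/3), θ = 341°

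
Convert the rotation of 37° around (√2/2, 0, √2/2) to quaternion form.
0.9483 + 0.2244i + 0.2244k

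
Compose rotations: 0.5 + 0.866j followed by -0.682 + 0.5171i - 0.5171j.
0.1068 + 0.2586i - 0.8492j + 0.4478k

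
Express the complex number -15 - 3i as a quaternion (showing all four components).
-15 - 3i + 0j + 0k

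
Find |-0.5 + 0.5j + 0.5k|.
0.866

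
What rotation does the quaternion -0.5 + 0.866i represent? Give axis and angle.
axis = (1, 0, 0), θ = 4π/3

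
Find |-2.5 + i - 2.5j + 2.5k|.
4.444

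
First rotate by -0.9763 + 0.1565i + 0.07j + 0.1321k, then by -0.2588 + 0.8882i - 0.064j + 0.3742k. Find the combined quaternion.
0.0687 - 0.9423i - 0.0144j - 0.3273k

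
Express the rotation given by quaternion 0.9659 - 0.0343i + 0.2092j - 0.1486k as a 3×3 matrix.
[[0.8683, 0.2727, 0.4143], [-0.3014, 0.9535, 0.0041], [-0.3939, -0.1284, 0.9101]]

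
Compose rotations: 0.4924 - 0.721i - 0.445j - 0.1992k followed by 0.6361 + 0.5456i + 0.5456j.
0.9494 - 0.2987i + 0.0943j + 0.0239k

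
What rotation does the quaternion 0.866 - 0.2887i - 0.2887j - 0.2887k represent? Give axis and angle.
axis = (-√3/3, -√3/3, -√3/3), θ = π/3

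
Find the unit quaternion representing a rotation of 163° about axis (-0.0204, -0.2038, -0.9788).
0.1478 - 0.0202i - 0.2016j - 0.968k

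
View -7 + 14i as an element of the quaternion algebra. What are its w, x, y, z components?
-7 + 14i + 0j + 0k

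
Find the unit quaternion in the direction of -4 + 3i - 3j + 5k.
-0.5208 + 0.3906i - 0.3906j + 0.6509k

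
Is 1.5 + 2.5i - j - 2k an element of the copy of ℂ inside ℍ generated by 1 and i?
No. The quaternion 1.5 + 2.5i - j - 2k has j-coefficient y = -1 and k-coefficient z = -2, not both zero, so it does not lie in the complex subalgebra spanned by 1 and i.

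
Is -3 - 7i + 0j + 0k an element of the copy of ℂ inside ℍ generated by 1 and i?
Yes. The quaternion -3 - 7i has j- and k-coefficients y = z = 0, so it lies in the complex subalgebra spanned by 1 and i.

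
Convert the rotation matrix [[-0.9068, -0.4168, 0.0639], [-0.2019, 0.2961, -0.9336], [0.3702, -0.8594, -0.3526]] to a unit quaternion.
-0.0958 - 0.1935i + 0.7993j - 0.5608k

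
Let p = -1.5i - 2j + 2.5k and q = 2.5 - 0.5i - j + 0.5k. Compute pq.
-4 - 2.25i - 5.5j + 6.75k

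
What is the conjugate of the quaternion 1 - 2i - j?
1 + 2i + j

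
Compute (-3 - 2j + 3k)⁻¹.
-0.1364 + 0.0909j - 0.1364k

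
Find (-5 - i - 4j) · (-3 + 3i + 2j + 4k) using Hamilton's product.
26 - 28i + 6j - 10k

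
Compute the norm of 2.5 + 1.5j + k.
3.082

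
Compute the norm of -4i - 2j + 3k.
√29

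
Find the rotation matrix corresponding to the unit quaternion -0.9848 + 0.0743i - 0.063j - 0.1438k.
[[0.9507, -0.2926, 0.1027], [0.2739, 0.9476, 0.1645], [-0.1455, -0.1282, 0.981]]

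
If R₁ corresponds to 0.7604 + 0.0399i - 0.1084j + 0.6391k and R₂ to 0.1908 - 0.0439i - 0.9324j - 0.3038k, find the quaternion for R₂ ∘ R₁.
0.2399 - 0.6546i - 0.7137j - 0.0671k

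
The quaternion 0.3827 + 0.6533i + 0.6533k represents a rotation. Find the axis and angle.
axis = (√2/2, 0, √2/2), θ = 3π/4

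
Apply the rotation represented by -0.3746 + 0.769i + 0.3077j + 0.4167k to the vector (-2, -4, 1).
(-3.658, 2.63, -0.836)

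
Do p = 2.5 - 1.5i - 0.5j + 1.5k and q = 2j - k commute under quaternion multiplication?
No: pq = 2.5 - 2.5i + 3.5j - 5.5k ≠ 2.5 + 2.5i + 6.5j + 0.5k = qp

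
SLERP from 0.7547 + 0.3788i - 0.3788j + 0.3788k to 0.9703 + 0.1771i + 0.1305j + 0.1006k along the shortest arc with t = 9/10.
0.9671 + 0.2025i + 0.0784j + 0.1326k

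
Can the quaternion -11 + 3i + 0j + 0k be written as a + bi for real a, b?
Yes. The quaternion -11 + 3i has j- and k-coefficients y = z = 0, so it lies in the complex subalgebra spanned by 1 and i.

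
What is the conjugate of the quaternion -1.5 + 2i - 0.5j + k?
-1.5 - 2i + 0.5j - k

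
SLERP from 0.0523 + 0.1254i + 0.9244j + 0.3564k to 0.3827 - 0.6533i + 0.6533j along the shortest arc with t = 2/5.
0.2121 - 0.218i + 0.9221j + 0.239k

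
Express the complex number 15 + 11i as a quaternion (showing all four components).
15 + 11i + 0j + 0k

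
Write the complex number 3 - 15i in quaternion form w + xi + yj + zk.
3 - 15i + 0j + 0k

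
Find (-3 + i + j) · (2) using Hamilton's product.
-6 + 2i + 2j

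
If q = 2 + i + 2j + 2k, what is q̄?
2 - i - 2j - 2k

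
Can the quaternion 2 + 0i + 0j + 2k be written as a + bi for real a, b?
No. The quaternion 2 + 2k has j-coefficient y = 0 and k-coefficient z = 2, not both zero, so it does not lie in the complex subalgebra spanned by 1 and i.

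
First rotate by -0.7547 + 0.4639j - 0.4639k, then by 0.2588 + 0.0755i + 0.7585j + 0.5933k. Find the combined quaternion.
-0.272 - 0.6841i - 0.4174j - 0.5328k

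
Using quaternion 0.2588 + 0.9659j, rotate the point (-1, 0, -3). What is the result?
(-0.634, 0, 3.098)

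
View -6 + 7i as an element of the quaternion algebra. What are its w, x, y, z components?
-6 + 7i + 0j + 0k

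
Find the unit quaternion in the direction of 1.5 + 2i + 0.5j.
0.5883 + 0.7845i + 0.1961j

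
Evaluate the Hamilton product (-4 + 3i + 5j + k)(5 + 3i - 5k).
-24 - 22i + 43j + 10k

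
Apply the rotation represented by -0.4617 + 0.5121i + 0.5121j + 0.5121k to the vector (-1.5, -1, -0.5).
(-0.95, -0.527, -1.523)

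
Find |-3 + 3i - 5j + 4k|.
√59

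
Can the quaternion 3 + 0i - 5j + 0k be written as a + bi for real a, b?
No. The quaternion 3 - 5j has j-coefficient y = -5 and k-coefficient z = 0, not both zero, so it does not lie in the complex subalgebra spanned by 1 and i.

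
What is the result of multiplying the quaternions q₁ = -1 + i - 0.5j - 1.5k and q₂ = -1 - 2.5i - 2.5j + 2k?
5.25 - 3.25i + 4.75j - 4.25k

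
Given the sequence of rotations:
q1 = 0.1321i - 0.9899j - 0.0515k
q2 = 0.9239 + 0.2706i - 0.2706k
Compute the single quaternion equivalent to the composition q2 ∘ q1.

q2 · q1 = -0.0497 - 0.1458i - 0.9364j - 0.3154k
-0.0497 - 0.1458i - 0.9364j - 0.3154k


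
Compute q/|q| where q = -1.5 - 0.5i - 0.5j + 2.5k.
-0.5 - 0.1667i - 0.1667j + 0.8333k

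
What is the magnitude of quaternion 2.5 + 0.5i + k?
2.739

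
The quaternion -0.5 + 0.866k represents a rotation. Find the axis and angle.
axis = (0, 0, 1), θ = 4π/3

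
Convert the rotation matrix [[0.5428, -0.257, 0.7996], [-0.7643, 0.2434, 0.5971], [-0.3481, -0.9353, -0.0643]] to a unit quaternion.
0.6561 - 0.5839i + 0.4373j - 0.1933k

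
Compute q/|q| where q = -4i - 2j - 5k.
-0.5963i - 0.2981j - 0.7454k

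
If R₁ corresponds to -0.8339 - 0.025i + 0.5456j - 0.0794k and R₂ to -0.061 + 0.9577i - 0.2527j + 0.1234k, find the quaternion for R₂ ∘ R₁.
0.2225 - 0.8444i + 0.2504j + 0.4181k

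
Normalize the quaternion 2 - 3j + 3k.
0.4264 - 0.6396j + 0.6396k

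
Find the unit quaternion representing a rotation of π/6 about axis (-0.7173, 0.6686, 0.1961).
0.9659 - 0.1857i + 0.173j + 0.0508k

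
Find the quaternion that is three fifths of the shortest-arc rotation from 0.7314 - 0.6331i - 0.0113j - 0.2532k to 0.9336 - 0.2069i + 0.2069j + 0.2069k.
0.9061 - 0.4032i + 0.1263j + 0.0223k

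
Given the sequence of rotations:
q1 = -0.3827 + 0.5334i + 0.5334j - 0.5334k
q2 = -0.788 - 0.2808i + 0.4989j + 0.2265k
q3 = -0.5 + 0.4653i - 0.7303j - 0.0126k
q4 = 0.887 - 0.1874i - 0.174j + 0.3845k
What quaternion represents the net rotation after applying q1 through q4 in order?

q2 · q1 = 0.306 - 0.6998i - 0.6402j - 0.0823k
q3 · q2 · q1 = -0.296 + 0.5443i + 0.1437j - 0.7717k
q4 · q3 · q2 · q1 = 0.1612 + 0.6173i + 0.2436j - 0.7305k
0.1612 + 0.6173i + 0.2436j - 0.7305k


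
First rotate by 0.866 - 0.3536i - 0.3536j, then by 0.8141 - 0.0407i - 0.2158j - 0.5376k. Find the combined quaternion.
0.6143 - 0.5132i - 0.2847j - 0.5275k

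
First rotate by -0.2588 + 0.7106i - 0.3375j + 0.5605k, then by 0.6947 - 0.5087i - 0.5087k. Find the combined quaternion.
0.4668 + 0.4536i - 0.3108j + 0.6927k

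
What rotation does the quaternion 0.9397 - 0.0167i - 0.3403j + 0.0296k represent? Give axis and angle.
axis = (-0.0488, -0.995, 0.0866), θ = 40°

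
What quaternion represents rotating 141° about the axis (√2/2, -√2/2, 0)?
0.3338 + 0.6665i - 0.6665j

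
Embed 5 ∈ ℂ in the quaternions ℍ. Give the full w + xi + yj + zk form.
5 + 0i + 0j + 0k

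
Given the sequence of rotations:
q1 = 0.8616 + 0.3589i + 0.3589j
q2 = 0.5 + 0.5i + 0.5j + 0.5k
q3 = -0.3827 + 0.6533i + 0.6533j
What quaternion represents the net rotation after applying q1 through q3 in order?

q2 · q1 = 0.0719 + 0.4308i + 0.7897j + 0.4308k
q3 · q2 · q1 = -0.8249 + 0.1635i - 0.5367j + 0.0696k
-0.8249 + 0.1635i - 0.5367j + 0.0696k


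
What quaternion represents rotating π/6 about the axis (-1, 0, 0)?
0.9659 - 0.2588i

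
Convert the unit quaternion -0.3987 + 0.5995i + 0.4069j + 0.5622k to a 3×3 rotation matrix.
[[0.0367, 0.9362, 0.3496], [0.0396, -0.3509, 0.9356], [0.9985, -0.0205, -0.0499]]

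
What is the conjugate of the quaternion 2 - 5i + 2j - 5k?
2 + 5i - 2j + 5k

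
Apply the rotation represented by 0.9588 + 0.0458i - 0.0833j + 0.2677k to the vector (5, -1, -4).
(5.276, 2.206, -3.05)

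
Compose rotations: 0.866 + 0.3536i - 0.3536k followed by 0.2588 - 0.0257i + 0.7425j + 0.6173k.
0.4515 - 0.1933i + 0.8522j + 0.1805k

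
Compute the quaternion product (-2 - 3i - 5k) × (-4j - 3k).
-15 - 20i - j + 18k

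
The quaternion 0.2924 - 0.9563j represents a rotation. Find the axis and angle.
axis = (0, -1, 0), θ = 146°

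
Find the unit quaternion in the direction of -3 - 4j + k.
-0.5883 - 0.7845j + 0.1961k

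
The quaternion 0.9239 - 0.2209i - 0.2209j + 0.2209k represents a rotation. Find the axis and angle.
axis = (-√3/3, -√3/3, √3/3), θ = π/4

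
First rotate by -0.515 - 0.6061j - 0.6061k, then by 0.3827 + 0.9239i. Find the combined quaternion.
-0.1971 - 0.4758i + 0.328j - 0.7919k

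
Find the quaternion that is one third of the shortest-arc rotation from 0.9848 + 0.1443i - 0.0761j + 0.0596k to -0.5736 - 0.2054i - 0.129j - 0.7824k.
0.9239 + 0.181i - 0.0062j + 0.337k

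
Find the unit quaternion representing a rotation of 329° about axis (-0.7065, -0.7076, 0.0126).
-0.9636 - 0.1888i - 0.1891j + 0.0034k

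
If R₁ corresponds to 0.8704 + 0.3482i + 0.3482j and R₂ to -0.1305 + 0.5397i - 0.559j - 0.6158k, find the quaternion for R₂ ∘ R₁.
-0.1069 + 0.6387i - 0.7464j - 0.1534k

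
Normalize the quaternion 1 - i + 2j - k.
0.378 - 0.378i + 0.7559j - 0.378k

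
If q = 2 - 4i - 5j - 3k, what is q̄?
2 + 4i + 5j + 3k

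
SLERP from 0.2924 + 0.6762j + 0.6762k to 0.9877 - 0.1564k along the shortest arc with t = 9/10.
0.9939 + 0.0951j - 0.0558k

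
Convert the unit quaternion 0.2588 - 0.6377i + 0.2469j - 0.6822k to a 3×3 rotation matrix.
[[-0.0527, 0.0382, 0.9979], [-0.668, -0.7441, -0.0068], [0.7423, -0.6669, 0.0648]]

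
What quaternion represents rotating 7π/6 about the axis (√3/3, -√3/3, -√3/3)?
-0.2588 + 0.5577i - 0.5577j - 0.5577k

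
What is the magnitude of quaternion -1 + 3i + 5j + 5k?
√60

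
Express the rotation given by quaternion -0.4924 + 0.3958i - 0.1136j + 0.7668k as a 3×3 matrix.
[[-0.2018, 0.6652, 0.7189], [-0.8451, -0.4893, 0.2156], [0.4951, -0.564, 0.6609]]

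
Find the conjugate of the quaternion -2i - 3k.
2i + 3k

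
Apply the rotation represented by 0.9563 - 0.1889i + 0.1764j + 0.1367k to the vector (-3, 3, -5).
(-5.114, 0.042, -4.104)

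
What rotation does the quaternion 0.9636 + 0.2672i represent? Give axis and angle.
axis = (1, 0, 0), θ = 31°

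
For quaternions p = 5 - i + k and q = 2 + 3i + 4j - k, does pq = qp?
No: pq = 14 + 9i + 22j - 7k ≠ 14 + 17i + 18j + k = qp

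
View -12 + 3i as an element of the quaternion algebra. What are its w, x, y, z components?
-12 + 3i + 0j + 0k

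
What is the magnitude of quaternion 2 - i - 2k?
3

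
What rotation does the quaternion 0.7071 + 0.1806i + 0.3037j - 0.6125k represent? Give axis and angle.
axis = (0.2554, 0.4295, -0.8662), θ = π/2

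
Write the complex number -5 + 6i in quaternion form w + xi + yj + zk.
-5 + 6i + 0j + 0k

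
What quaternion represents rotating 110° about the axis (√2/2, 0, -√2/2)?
0.5736 + 0.5792i - 0.5792k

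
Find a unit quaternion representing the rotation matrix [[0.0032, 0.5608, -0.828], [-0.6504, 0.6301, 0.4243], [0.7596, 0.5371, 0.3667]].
0.7071 + 0.0399i - 0.5613j - 0.4282k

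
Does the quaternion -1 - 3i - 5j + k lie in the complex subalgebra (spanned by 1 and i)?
No. The quaternion -1 - 3i - 5j + k has j-coefficient y = -5 and k-coefficient z = 1, not both zero, so it does not lie in the complex subalgebra spanned by 1 and i.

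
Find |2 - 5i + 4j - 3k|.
√54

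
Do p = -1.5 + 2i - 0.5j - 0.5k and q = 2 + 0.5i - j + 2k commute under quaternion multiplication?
No: pq = -3.5 + 1.75i - 3.75j - 5.75k ≠ -3.5 + 4.75i + 4.75j - 2.25k = qp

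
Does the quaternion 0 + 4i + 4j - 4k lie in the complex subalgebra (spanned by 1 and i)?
No. The quaternion 4i + 4j - 4k has j-coefficient y = 4 and k-coefficient z = -4, not both zero, so it does not lie in the complex subalgebra spanned by 1 and i.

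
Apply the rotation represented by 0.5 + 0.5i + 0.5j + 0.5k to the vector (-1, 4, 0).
(0, -1, 4)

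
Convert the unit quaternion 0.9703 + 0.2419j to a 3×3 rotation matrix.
[[0.883, 0, 0.4694], [0, 1, 0], [-0.4694, 0, 0.883]]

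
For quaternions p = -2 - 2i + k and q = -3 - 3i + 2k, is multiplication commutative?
No: pq = -2 + 12i + j - 7k ≠ -2 + 12i - j - 7k = qp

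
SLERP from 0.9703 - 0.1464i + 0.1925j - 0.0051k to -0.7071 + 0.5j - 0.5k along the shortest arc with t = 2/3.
0.8845 - 0.0559i - 0.2898j + 0.3614k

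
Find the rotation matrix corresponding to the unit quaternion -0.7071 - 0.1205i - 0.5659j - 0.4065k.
[[0.029, -0.4385, 0.8983], [0.7113, 0.6405, 0.2897], [-0.7023, 0.6305, 0.3305]]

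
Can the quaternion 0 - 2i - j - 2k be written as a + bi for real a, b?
No. The quaternion -2i - j - 2k has j-coefficient y = -1 and k-coefficient z = -2, not both zero, so it does not lie in the complex subalgebra spanned by 1 and i.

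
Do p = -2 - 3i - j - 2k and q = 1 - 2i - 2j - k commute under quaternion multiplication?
No: pq = -12 - 2i + 4j + 4k ≠ -12 + 4i + 2j - 4k = qp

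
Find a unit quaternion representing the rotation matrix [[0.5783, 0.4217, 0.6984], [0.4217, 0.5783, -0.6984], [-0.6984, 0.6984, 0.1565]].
0.7604 + 0.4592i + 0.4592j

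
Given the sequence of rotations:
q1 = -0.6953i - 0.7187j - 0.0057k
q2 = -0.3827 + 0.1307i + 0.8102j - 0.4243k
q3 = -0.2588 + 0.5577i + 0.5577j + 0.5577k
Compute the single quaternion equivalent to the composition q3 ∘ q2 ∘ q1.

q2 · q1 = 0.6707 - 0.0435i + 0.5708j + 0.4716k
q3 · q2 · q1 = -0.7307 + 0.33i - 0.0609j + 0.5946k
-0.7307 + 0.33i - 0.0609j + 0.5946k


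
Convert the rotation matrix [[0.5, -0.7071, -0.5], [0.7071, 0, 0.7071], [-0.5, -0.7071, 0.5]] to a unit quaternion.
0.7071 - 0.5i + 0.5k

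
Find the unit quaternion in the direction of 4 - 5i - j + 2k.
0.5898 - 0.7372i - 0.1474j + 0.2949k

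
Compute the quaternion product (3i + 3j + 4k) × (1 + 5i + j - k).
-14 - 4i + 26j - 8k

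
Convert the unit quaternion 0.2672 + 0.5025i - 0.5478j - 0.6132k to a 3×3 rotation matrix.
[[-0.3522, -0.2228, -0.909], [-0.8782, -0.257, 0.4033], [-0.3235, 0.9404, -0.1052]]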